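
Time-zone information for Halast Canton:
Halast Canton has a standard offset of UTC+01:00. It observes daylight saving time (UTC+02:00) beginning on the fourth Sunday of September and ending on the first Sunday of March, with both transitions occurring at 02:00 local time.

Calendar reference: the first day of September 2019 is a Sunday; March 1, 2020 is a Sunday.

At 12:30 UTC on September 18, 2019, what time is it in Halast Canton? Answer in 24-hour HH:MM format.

13:30

1 September 2019 is a Sunday, so the first Sunday is September 1 and the fourth is September 22.
1 March 2020 is a Sunday, so the first Sunday is March 1.
At the standard offset (UTC+01:00), 12:30 UTC + 1h = 13:30 Halast Canton standard time.
Daylight saving runs 22 September 2019 – 1 March 2020; the standard-time date in Halast Canton, September 18, 2019, is outside that window, so Halast Canton is on standard time at UTC+01:00.
12:30 UTC + 1h = 13:30 local.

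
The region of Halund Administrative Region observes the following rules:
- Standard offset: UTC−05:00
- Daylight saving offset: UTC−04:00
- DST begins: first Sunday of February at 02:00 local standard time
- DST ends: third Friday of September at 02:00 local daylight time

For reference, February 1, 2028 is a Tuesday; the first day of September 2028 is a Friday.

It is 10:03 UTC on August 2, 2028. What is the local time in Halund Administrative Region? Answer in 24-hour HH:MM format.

06:03

1 February 2028 is a Tuesday, so the first Sunday is February 6.
1 September 2028 is a Friday, so the first Friday is September 1 and the third is September 15.
At the standard offset (UTC−05:00), 10:03 UTC − 5h = 05:03 Halund Administrative Region standard time.
The standard-time date in Halund Administrative Region, August 2, 2028, lies within the daylight-saving period (6 February – 15 September), so Halund Administrative Region is on daylight time, UTC−04:00.
10:03 UTC − 4h = 06:03 local.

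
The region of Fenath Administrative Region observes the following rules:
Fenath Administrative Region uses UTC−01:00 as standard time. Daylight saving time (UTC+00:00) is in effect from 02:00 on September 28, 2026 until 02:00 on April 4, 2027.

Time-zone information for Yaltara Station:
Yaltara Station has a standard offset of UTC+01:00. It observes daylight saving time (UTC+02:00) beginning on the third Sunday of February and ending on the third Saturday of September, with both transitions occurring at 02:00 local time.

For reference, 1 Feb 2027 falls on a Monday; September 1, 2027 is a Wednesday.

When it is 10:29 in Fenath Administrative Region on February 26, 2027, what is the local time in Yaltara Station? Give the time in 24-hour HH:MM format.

Daylight saving runs 28 September 2026 – 4 April 2027; February 26, 2027 is inside that window, so Fenath Administrative Region is at UTC+00:00.
10:29 Fenath Administrative Region − 0h = 10:29 UTC.
1 February 2027 is a Monday, so the first Sunday is February 7 and the third is February 21.
1 September 2027 is a Wednesday, so the first Saturday is September 4 and the third is September 18.
At the standard offset (UTC+01:00), 10:29 UTC + 1h = 11:29 Yaltara Station standard time.
Daylight saving runs 21 February – 18 September; the standard-time date in Yaltara Station, February 26, 2027, is inside that window, so Yaltara Station is at UTC+02:00.
10:29 UTC + 2h = 12:29 Yaltara Station.

12:29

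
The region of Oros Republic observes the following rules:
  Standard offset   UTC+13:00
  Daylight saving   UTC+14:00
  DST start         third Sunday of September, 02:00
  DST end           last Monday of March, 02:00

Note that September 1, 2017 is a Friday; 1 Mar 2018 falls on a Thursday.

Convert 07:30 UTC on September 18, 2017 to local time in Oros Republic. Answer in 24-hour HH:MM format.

21:30

1 September 2017 is a Friday, so the first Sunday is September 3 and the third is September 17.
1 March 2018 is a Thursday, so Mondays fall on 5, 12, 19, 26; the last is March 26.
At the standard offset (UTC+13:00), 07:30 UTC + 13h = 20:30 Oros Republic standard time.
Daylight saving runs 17 September 2017 – 26 March 2018; the standard-time date in Oros Republic, September 18, 2017, is inside that window, so Oros Republic is at UTC+14:00.
07:30 UTC + 14h = 21:30 local.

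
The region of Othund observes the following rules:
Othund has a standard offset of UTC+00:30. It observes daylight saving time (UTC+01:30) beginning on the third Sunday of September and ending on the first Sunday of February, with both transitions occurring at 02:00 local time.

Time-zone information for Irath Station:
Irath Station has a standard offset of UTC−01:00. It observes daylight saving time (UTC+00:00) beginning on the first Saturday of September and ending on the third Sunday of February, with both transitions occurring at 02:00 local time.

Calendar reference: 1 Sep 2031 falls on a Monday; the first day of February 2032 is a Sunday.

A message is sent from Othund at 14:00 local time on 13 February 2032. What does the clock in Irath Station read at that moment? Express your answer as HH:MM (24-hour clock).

1 September 2031 is a Monday, so the first Sunday is September 7 and the third is September 21.
1 February 2032 is a Sunday, so the first Sunday is February 1.
Daylight saving runs 21 September 2031 – 1 February 2032; 13 February 2032 is outside that window, so Othund is on standard time at UTC+00:30.
14:00 Othund − 0h30m = 13:30 UTC.
1 September 2031 is a Monday, so the first Saturday is September 6.
1 February 2032 is a Sunday, so the first Sunday is February 1 and the third is February 15.
At the standard offset (UTC−01:00), 13:30 UTC − 1h = 12:30 Irath Station standard time.
The standard-time date in Irath Station, 13 February 2032, lies within the daylight-saving period (6 September 2031 – 15 February 2032), so Irath Station is on daylight time, UTC+00:00.
13:30 UTC + 0h = 13:30 Irath Station.

13:30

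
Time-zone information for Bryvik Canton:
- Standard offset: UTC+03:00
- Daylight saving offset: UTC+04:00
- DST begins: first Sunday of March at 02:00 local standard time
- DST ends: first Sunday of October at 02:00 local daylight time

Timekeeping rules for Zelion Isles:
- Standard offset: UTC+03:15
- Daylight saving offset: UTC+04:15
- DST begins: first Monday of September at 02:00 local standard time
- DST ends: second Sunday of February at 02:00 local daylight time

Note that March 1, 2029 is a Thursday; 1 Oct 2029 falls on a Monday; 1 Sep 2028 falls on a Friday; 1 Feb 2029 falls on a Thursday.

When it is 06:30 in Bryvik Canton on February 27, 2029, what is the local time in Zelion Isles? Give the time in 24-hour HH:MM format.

06:45

1 March 2029 is a Thursday, so the first Sunday is March 4.
1 October 2029 is a Monday, so the first Sunday is October 7.
February 27, 2029 does not fall between 4 March and 7 October, so daylight saving is not in effect and Bryvik Canton is at UTC+03:00.
06:30 Bryvik Canton − 3h = 03:30 UTC.
1 September 2028 is a Friday, so the first Monday is September 4.
1 February 2029 is a Thursday, so the first Sunday is February 4 and the second is February 11.
At the standard offset (UTC+03:15), 03:30 UTC + 3h15m = 06:45 Zelion Isles standard time.
The standard-time date in Zelion Isles, February 27, 2029, does not fall between 4 September 2028 and 11 February 2029, so daylight saving is not in effect and Zelion Isles is at UTC+03:15.
03:30 UTC + 3h15m = 06:45 Zelion Isles.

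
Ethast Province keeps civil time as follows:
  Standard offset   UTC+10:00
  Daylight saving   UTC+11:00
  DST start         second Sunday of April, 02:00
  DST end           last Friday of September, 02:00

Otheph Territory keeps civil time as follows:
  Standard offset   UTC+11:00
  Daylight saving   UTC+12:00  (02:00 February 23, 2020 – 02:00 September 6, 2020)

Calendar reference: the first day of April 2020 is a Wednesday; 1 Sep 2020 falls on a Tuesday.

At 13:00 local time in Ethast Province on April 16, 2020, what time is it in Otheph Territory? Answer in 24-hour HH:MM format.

14:00

1 April 2020 is a Wednesday, so the first Sunday is April 5 and the second is April 12.
1 September 2020 is a Tuesday, so Fridays fall on 4, 11, 18, 25; the last is September 25.
Daylight saving runs 12 April – 25 September; April 16, 2020 is inside that window, so Ethast Province is at UTC+11:00.
13:00 Ethast Province − 11h = 02:00 UTC.
At the standard offset (UTC+11:00), 02:00 UTC + 11h = 13:00 Otheph Territory standard time.
The standard-time date in Otheph Territory, April 16, 2020, lies within the daylight-saving period (23 February – 6 September), so Otheph Territory is on daylight time, UTC+12:00.
02:00 UTC + 12h = 14:00 Otheph Territory.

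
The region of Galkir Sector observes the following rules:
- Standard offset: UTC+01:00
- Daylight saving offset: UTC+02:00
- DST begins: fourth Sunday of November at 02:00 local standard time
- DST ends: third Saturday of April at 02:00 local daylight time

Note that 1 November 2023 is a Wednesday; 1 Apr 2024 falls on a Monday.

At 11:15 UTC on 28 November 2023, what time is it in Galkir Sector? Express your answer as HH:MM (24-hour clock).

13:15

1 November 2023 is a Wednesday, so the first Sunday is November 5 and the fourth is November 26.
1 April 2024 is a Monday, so the first Saturday is April 6 and the third is April 20.
At the standard offset (UTC+01:00), 11:15 UTC + 1h = 12:15 Galkir Sector standard time.
Daylight saving runs 26 November 2023 – 20 April 2024; the standard-time date in Galkir Sector, 28 November 2023, is inside that window, so Galkir Sector is at UTC+02:00.
11:15 UTC + 2h = 13:15 local.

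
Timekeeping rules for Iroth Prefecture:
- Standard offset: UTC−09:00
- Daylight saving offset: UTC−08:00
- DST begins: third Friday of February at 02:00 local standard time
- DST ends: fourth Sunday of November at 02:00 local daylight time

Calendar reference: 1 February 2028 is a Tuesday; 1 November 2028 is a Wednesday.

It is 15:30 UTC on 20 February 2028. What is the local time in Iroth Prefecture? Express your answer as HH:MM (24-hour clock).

1 February 2028 is a Tuesday, so the first Friday is February 4 and the third is February 18.
1 November 2028 is a Wednesday, so the first Sunday is November 5 and the fourth is November 26.
At the standard offset (UTC−09:00), 15:30 UTC − 9h = 06:30 Iroth Prefecture standard time.
Daylight saving runs 18 February – 26 November; the standard-time date in Iroth Prefecture, 20 February 2028, is inside that window, so Iroth Prefecture is at UTC−08:00.
15:30 UTC − 8h = 07:30 local.

07:30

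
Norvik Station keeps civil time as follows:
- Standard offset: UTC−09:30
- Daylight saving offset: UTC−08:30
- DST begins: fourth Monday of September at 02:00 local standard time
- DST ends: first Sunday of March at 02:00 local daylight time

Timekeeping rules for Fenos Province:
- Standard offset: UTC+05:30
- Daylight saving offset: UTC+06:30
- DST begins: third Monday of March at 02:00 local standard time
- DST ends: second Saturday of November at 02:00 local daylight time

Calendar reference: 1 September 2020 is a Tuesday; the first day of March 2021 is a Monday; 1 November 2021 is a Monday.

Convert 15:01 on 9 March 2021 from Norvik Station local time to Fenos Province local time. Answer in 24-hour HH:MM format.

1 September 2020 is a Tuesday, so the first Monday is September 7 and the fourth is September 28.
1 March 2021 is a Monday, so the first Sunday is March 7.
9 March 2021 does not fall between 28 September 2020 and 7 March 2021, so daylight saving is not in effect and Norvik Station is at UTC−09:30.
15:01 Norvik Station + 9h30m = 00:31 UTC (rolling into the next day, 10 March 2021).
1 March 2021 is a Monday, so the first Monday is March 1 and the third is March 15.
1 November 2021 is a Monday, so the first Saturday is November 6 and the second is November 13.
At the standard offset (UTC+05:30), 00:31 UTC + 5h30m = 06:01 Fenos Province standard time.
The standard-time date in Fenos Province, 10 March 2021, does not fall between 15 March and 13 November, so daylight saving is not in effect and Fenos Province is at UTC+05:30.
00:31 UTC + 5h30m = 06:01 Fenos Province.

06:01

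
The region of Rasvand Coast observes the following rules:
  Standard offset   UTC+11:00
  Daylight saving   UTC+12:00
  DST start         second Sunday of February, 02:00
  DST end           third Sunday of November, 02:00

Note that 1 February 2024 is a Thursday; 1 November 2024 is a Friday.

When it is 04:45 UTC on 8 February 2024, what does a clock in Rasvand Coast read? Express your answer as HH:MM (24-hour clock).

1 February 2024 is a Thursday, so the first Sunday is February 4 and the second is February 11.
1 November 2024 is a Friday, so the first Sunday is November 3 and the third is November 17.
At the standard offset (UTC+11:00), 04:45 UTC + 11h = 15:45 Rasvand Coast standard time.
The standard-time date in Rasvand Coast, 8 February 2024, does not fall between 11 February and 17 November, so daylight saving is not in effect and Rasvand Coast is at UTC+11:00.
04:45 UTC + 11h = 15:45 local.

15:45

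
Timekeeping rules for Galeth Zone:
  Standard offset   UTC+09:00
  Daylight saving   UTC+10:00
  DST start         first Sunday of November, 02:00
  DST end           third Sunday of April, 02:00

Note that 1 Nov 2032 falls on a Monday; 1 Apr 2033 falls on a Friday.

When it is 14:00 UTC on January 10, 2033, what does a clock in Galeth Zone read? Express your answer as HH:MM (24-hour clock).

00:00

1 November 2032 is a Monday, so the first Sunday is November 7.
1 April 2033 is a Friday, so the first Sunday is April 3 and the third is April 17.
At the standard offset (UTC+09:00), 14:00 UTC + 9h = 23:00 Galeth Zone standard time.
Daylight saving runs 7 November 2032 – 17 April 2033; the standard-time date in Galeth Zone, January 10, 2033, is inside that window, so Galeth Zone is at UTC+10:00.
14:00 UTC + 10h = 00:00 local (rolling into the next day, 11 January 2033).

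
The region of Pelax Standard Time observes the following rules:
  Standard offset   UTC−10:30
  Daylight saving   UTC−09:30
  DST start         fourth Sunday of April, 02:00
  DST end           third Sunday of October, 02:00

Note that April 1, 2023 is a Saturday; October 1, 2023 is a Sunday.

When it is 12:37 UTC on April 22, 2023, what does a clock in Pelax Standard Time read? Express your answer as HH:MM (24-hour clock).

02:07

1 April 2023 is a Saturday, so the first Sunday is April 2 and the fourth is April 23.
1 October 2023 is a Sunday, so the first Sunday is October 1 and the third is October 15.
At the standard offset (UTC−10:30), 12:37 UTC − 10h30m = 02:07 Pelax Standard Time standard time.
The standard-time date in Pelax Standard Time, April 22, 2023, is outside the daylight-saving period (23 April – 15 October), so Pelax Standard Time is on standard time, UTC−10:30.
12:37 UTC − 10h30m = 02:07 local.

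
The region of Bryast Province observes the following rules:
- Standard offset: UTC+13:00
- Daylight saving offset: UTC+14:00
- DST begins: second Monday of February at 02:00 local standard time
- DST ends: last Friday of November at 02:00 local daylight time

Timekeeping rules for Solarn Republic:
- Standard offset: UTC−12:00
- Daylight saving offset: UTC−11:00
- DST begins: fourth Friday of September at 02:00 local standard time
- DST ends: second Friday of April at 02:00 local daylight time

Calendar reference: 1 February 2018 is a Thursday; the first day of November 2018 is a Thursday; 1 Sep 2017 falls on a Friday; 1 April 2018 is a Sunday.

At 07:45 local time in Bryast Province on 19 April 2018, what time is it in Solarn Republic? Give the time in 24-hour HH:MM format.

1 February 2018 is a Thursday, so the first Monday is February 5 and the second is February 12.
1 November 2018 is a Thursday, so Fridays fall on 2, 9, 16, 23, 30; the last is November 30.
19 April 2018 falls between 12 February and 30 November, so daylight saving is in effect and Bryast Province is at UTC+14:00.
07:45 Bryast Province − 14h = 17:45 UTC (rolling into the previous day, 18 April 2018).
1 September 2017 is a Friday, so the first Friday is September 1 and the fourth is September 22.
1 April 2018 is a Sunday, so the first Friday is April 6 and the second is April 13.
At the standard offset (UTC−12:00), 17:45 UTC − 12h = 05:45 Solarn Republic standard time.
The standard-time date in Solarn Republic, 18 April 2018, does not fall between 22 September 2017 and 13 April 2018, so daylight saving is not in effect and Solarn Republic is at UTC−12:00.
17:45 UTC − 12h = 05:45 Solarn Republic.

05:45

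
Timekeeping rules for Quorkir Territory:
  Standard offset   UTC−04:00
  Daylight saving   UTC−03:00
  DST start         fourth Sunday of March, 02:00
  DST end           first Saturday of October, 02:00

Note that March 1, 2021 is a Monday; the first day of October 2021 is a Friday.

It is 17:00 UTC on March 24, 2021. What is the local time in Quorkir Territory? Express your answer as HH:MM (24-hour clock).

1 March 2021 is a Monday, so the first Sunday is March 7 and the fourth is March 28.
1 October 2021 is a Friday, so the first Saturday is October 2.
At the standard offset (UTC−04:00), 17:00 UTC − 4h = 13:00 Quorkir Territory standard time.
The standard-time date in Quorkir Territory, March 24, 2021, does not fall between 28 March and 2 October, so daylight saving is not in effect and Quorkir Territory is at UTC−04:00.
17:00 UTC − 4h = 13:00 local.

13:00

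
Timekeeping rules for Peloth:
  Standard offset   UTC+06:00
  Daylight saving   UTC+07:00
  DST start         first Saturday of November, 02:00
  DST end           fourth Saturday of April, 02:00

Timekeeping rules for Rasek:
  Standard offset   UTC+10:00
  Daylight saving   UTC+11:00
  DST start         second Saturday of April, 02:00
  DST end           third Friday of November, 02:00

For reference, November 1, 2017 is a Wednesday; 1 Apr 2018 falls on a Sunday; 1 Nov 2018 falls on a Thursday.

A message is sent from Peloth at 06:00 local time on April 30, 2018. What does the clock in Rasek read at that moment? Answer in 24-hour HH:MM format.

1 November 2017 is a Wednesday, so the first Saturday is November 4.
1 April 2018 is a Sunday, so the first Saturday is April 7 and the fourth is April 28.
April 30, 2018 is outside the daylight-saving period (4 November 2017 – 28 April 2018), so Peloth is on standard time, UTC+06:00.
06:00 Peloth − 6h = 00:00 UTC.
1 April 2018 is a Sunday, so the first Saturday is April 7 and the second is April 14.
1 November 2018 is a Thursday, so the first Friday is November 2 and the third is November 16.
At the standard offset (UTC+10:00), 00:00 UTC + 10h = 10:00 Rasek standard time.
The standard-time date in Rasek, April 30, 2018, lies within the daylight-saving period (14 April – 16 November), so Rasek is on daylight time, UTC+11:00.
00:00 UTC + 11h = 11:00 Rasek.

11:00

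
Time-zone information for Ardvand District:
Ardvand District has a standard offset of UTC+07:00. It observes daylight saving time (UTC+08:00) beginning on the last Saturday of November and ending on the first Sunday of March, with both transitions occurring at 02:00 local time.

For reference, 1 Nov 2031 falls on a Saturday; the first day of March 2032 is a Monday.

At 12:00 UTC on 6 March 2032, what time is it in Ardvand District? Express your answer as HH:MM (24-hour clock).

20:00

1 November 2031 is a Saturday, so Saturdays fall on 1, 8, 15, 22, 29; the last is November 29.
1 March 2032 is a Monday, so the first Sunday is March 7.
At the standard offset (UTC+07:00), 12:00 UTC + 7h = 19:00 Ardvand District standard time.
The standard-time date in Ardvand District, 6 March 2032, lies within the daylight-saving period (29 November 2031 – 7 March 2032), so Ardvand District is on daylight time, UTC+08:00.
12:00 UTC + 8h = 20:00 local.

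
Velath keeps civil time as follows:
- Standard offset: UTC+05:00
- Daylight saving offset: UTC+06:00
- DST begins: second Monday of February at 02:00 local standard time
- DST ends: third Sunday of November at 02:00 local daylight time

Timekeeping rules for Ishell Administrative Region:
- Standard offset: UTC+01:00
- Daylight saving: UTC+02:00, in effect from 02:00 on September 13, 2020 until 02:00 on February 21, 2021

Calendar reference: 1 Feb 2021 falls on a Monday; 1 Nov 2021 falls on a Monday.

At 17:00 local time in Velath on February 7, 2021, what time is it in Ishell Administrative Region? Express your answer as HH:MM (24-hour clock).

1 February 2021 is a Monday, so the first Monday is February 1 and the second is February 8.
1 November 2021 is a Monday, so the first Sunday is November 7 and the third is November 21.
February 7, 2021 does not fall between 8 February and 21 November, so daylight saving is not in effect and Velath is at UTC+05:00.
17:00 Velath − 5h = 12:00 UTC.
At the standard offset (UTC+01:00), 12:00 UTC + 1h = 13:00 Ishell Administrative Region standard time.
The standard-time date in Ishell Administrative Region, February 7, 2021, lies within the daylight-saving period (13 September 2020 – 21 February 2021), so Ishell Administrative Region is on daylight time, UTC+02:00.
12:00 UTC + 2h = 14:00 Ishell Administrative Region.

14:00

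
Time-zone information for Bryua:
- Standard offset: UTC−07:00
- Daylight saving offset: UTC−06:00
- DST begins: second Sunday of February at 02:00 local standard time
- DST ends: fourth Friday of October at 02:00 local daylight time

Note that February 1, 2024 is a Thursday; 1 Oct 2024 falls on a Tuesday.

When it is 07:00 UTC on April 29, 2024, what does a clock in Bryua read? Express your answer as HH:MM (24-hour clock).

01:00

1 February 2024 is a Thursday, so the first Sunday is February 4 and the second is February 11.
1 October 2024 is a Tuesday, so the first Friday is October 4 and the fourth is October 25.
At the standard offset (UTC−07:00), 07:00 UTC − 7h = 00:00 Bryua standard time.
The standard-time date in Bryua, April 29, 2024, lies within the daylight-saving period (11 February – 25 October), so Bryua is on daylight time, UTC−06:00.
07:00 UTC − 6h = 01:00 local.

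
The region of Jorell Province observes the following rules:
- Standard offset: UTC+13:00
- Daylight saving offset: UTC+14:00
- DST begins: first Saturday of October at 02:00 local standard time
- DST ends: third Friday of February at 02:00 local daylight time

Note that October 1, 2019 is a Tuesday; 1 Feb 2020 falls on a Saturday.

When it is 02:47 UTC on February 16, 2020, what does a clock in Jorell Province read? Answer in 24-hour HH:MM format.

1 October 2019 is a Tuesday, so the first Saturday is October 5.
1 February 2020 is a Saturday, so the first Friday is February 7 and the third is February 21.
At the standard offset (UTC+13:00), 02:47 UTC + 13h = 15:47 Jorell Province standard time.
Daylight saving runs 5 October 2019 – 21 February 2020; the standard-time date in Jorell Province, February 16, 2020, is inside that window, so Jorell Province is at UTC+14:00.
02:47 UTC + 14h = 16:47 local.

16:47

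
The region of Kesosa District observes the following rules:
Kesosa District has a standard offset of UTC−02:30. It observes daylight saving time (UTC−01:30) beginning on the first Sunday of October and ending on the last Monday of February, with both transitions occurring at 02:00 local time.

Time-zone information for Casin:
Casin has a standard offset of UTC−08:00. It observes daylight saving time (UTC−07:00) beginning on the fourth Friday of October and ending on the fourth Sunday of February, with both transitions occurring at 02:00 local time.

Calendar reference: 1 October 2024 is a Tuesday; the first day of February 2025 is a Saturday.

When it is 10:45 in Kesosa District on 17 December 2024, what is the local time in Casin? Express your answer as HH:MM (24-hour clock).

05:15

1 October 2024 is a Tuesday, so the first Sunday is October 6.
1 February 2025 is a Saturday, so Mondays fall on 3, 10, 17, 24; the last is February 24.
17 December 2024 lies within the daylight-saving period (6 October 2024 – 24 February 2025), so Kesosa District is on daylight time, UTC−01:30.
10:45 Kesosa District + 1h30m = 12:15 UTC.
1 October 2024 is a Tuesday, so the first Friday is October 4 and the fourth is October 25.
1 February 2025 is a Saturday, so the first Sunday is February 2 and the fourth is February 23.
At the standard offset (UTC−08:00), 12:15 UTC − 8h = 04:15 Casin standard time.
Daylight saving runs 25 October 2024 – 23 February 2025; the standard-time date in Casin, 17 December 2024, is inside that window, so Casin is at UTC−07:00.
12:15 UTC − 7h = 05:15 Casin.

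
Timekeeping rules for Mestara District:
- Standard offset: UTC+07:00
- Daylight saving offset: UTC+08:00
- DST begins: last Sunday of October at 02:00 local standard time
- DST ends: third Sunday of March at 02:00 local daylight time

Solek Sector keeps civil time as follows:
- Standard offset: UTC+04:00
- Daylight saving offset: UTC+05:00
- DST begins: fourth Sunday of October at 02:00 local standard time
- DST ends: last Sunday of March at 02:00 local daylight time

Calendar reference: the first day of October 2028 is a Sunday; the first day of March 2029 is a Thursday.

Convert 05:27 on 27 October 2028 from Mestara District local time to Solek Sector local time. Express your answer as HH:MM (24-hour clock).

1 October 2028 is a Sunday, so Sundays fall on 1, 8, 15, 22, 29; the last is October 29.
1 March 2029 is a Thursday, so the first Sunday is March 4 and the third is March 18.
27 October 2028 is outside the daylight-saving period (29 October 2028 – 18 March 2029), so Mestara District is on standard time, UTC+07:00.
05:27 Mestara District − 7h = 22:27 UTC (rolling into the previous day, 26 October 2028).
1 October 2028 is a Sunday, so the first Sunday is October 1 and the fourth is October 22.
1 March 2029 is a Thursday, so Sundays fall on 4, 11, 18, 25; the last is March 25.
At the standard offset (UTC+04:00), 22:27 UTC + 4h = 02:27 Solek Sector standard time (rolling into the next day, 27 October 2028).
The standard-time date in Solek Sector, 27 October 2028, lies within the daylight-saving period (22 October 2028 – 25 March 2029), so Solek Sector is on daylight time, UTC+05:00.
22:27 UTC + 5h = 03:27 Solek Sector (rolling into the next day, 27 October 2028).

03:27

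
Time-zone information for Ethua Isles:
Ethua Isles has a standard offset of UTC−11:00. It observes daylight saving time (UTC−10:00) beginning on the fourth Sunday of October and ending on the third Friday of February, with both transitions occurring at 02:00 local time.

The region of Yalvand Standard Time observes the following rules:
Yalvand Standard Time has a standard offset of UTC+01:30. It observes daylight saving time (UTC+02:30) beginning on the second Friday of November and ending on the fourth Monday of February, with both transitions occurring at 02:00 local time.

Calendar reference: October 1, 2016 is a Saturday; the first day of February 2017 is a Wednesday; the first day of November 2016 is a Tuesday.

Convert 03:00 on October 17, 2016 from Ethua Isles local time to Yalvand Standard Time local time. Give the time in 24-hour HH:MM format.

1 October 2016 is a Saturday, so the first Sunday is October 2 and the fourth is October 23.
1 February 2017 is a Wednesday, so the first Friday is February 3 and the third is February 17.
October 17, 2016 does not fall between 23 October 2016 and 17 February 2017, so daylight saving is not in effect and Ethua Isles is at UTC−11:00.
03:00 Ethua Isles + 11h = 14:00 UTC.
1 November 2016 is a Tuesday, so the first Friday is November 4 and the second is November 11.
1 February 2017 is a Wednesday, so the first Monday is February 6 and the fourth is February 27.
At the standard offset (UTC+01:30), 14:00 UTC + 1h30m = 15:30 Yalvand Standard Time standard time.
The standard-time date in Yalvand Standard Time, October 17, 2016, is outside the daylight-saving period (11 November 2016 – 27 February 2017), so Yalvand Standard Time is on standard time, UTC+01:30.
14:00 UTC + 1h30m = 15:30 Yalvand Standard Time.

15:30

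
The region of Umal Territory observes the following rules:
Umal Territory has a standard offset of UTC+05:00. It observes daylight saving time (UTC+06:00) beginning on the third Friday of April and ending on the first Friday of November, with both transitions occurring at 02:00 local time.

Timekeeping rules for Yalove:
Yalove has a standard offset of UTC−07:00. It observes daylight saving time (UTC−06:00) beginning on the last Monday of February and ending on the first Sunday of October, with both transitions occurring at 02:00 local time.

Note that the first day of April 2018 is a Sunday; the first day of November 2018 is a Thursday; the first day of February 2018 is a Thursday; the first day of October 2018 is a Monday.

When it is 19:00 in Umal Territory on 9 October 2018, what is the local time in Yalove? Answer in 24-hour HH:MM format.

1 April 2018 is a Sunday, so the first Friday is April 6 and the third is April 20.
1 November 2018 is a Thursday, so the first Friday is November 2.
9 October 2018 lies within the daylight-saving period (20 April – 2 November), so Umal Territory is on daylight time, UTC+06:00.
19:00 Umal Territory − 6h = 13:00 UTC.
1 February 2018 is a Thursday, so Mondays fall on 5, 12, 19, 26; the last is February 26.
1 October 2018 is a Monday, so the first Sunday is October 7.
At the standard offset (UTC−07:00), 13:00 UTC − 7h = 06:00 Yalove standard time.
The standard-time date in Yalove, 9 October 2018, is outside the daylight-saving period (26 February – 7 October), so Yalove is on standard time, UTC−07:00.
13:00 UTC − 7h = 06:00 Yalove.

06:00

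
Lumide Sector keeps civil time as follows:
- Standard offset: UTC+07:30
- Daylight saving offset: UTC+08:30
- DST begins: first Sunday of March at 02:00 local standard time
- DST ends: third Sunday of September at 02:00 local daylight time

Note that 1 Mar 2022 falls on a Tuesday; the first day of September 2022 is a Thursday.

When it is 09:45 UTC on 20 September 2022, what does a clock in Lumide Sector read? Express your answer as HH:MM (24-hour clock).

17:15

1 March 2022 is a Tuesday, so the first Sunday is March 6.
1 September 2022 is a Thursday, so the first Sunday is September 4 and the third is September 18.
At the standard offset (UTC+07:30), 09:45 UTC + 7h30m = 17:15 Lumide Sector standard time.
The standard-time date in Lumide Sector, 20 September 2022, does not fall between 6 March and 18 September, so daylight saving is not in effect and Lumide Sector is at UTC+07:30.
09:45 UTC + 7h30m = 17:15 local.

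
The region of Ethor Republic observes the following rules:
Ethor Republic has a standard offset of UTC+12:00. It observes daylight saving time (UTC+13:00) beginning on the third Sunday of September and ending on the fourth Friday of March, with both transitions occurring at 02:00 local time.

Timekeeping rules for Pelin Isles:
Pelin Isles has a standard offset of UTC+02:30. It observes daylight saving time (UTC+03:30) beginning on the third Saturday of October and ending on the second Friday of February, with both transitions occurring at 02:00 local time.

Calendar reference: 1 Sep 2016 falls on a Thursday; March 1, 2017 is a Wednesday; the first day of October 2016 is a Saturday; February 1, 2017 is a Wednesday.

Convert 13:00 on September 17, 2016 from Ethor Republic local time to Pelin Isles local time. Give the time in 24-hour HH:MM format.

03:30

1 September 2016 is a Thursday, so the first Sunday is September 4 and the third is September 18.
1 March 2017 is a Wednesday, so the first Friday is March 3 and the fourth is March 24.
September 17, 2016 does not fall between 18 September 2016 and 24 March 2017, so daylight saving is not in effect and Ethor Republic is at UTC+12:00.
13:00 Ethor Republic − 12h = 01:00 UTC.
1 October 2016 is a Saturday, so the first Saturday is October 1 and the third is October 15.
1 February 2017 is a Wednesday, so the first Friday is February 3 and the second is February 10.
At the standard offset (UTC+02:30), 01:00 UTC + 2h30m = 03:30 Pelin Isles standard time.
The standard-time date in Pelin Isles, September 17, 2016, does not fall between 15 October 2016 and 10 February 2017, so daylight saving is not in effect and Pelin Isles is at UTC+02:30.
01:00 UTC + 2h30m = 03:30 Pelin Isles.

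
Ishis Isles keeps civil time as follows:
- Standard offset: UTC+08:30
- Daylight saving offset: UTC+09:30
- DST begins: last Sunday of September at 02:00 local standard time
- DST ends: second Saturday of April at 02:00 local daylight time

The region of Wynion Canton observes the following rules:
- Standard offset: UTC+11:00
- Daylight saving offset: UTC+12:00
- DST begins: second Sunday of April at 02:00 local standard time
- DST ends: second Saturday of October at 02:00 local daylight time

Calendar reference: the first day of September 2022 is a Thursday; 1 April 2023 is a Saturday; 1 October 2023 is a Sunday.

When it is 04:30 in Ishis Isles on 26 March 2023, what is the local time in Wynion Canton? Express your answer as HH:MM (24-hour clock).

06:00

1 September 2022 is a Thursday, so Sundays fall on 4, 11, 18, 25; the last is September 25.
1 April 2023 is a Saturday, so the first Saturday is April 1 and the second is April 8.
Daylight saving runs 25 September 2022 – 8 April 2023; 26 March 2023 is inside that window, so Ishis Isles is at UTC+09:30.
04:30 Ishis Isles − 9h30m = 19:00 UTC (rolling into the previous day, 25 March 2023).
1 April 2023 is a Saturday, so the first Sunday is April 2 and the second is April 9.
1 October 2023 is a Sunday, so the first Saturday is October 7 and the second is October 14.
At the standard offset (UTC+11:00), 19:00 UTC + 11h = 06:00 Wynion Canton standard time (rolling into the next day, 26 March 2023).
The standard-time date in Wynion Canton, 26 March 2023, does not fall between 9 April and 14 October, so daylight saving is not in effect and Wynion Canton is at UTC+11:00.
19:00 UTC + 11h = 06:00 Wynion Canton (rolling into the next day, 26 March 2023).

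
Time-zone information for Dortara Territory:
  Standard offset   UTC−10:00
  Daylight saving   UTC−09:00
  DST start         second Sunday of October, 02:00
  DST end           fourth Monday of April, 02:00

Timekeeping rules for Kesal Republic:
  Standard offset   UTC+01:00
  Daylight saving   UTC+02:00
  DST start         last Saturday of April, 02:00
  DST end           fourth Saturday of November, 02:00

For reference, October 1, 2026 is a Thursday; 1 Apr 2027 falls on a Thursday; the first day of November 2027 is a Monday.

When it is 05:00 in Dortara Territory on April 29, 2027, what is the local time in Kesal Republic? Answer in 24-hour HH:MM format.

17:00

1 October 2026 is a Thursday, so the first Sunday is October 4 and the second is October 11.
1 April 2027 is a Thursday, so the first Monday is April 5 and the fourth is April 26.
Daylight saving runs 11 October 2026 – 26 April 2027; April 29, 2027 is outside that window, so Dortara Territory is on standard time at UTC−10:00.
05:00 Dortara Territory + 10h = 15:00 UTC.
1 April 2027 is a Thursday, so Saturdays fall on 3, 10, 17, 24; the last is April 24.
1 November 2027 is a Monday, so the first Saturday is November 6 and the fourth is November 27.
At the standard offset (UTC+01:00), 15:00 UTC + 1h = 16:00 Kesal Republic standard time.
The standard-time date in Kesal Republic, April 29, 2027, falls between 24 April and 27 November, so daylight saving is in effect and Kesal Republic is at UTC+02:00.
15:00 UTC + 2h = 17:00 Kesal Republic.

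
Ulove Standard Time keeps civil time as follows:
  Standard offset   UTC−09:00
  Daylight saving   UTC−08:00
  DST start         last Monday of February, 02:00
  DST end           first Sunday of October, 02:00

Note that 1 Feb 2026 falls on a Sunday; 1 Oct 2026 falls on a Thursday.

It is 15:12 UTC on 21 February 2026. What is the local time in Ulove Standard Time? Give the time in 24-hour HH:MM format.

1 February 2026 is a Sunday, so Mondays fall on 2, 9, 16, 23; the last is February 23.
1 October 2026 is a Thursday, so the first Sunday is October 4.
At the standard offset (UTC−09:00), 15:12 UTC − 9h = 06:12 Ulove Standard Time standard time.
The standard-time date in Ulove Standard Time, 21 February 2026, is outside the daylight-saving period (23 February – 4 October), so Ulove Standard Time is on standard time, UTC−09:00.
15:12 UTC − 9h = 06:12 local.

06:12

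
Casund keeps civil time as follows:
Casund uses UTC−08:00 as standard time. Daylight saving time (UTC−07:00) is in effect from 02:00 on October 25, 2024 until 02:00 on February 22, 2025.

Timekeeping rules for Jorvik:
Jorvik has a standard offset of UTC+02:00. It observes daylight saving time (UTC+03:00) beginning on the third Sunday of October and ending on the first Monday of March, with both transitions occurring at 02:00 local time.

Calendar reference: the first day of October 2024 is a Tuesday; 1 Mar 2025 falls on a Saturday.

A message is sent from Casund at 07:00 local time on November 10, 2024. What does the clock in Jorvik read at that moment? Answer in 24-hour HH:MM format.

17:00

Daylight saving runs 25 October 2024 – 22 February 2025; November 10, 2024 is inside that window, so Casund is at UTC−07:00.
07:00 Casund + 7h = 14:00 UTC.
1 October 2024 is a Tuesday, so the first Sunday is October 6 and the third is October 20.
1 March 2025 is a Saturday, so the first Monday is March 3.
At the standard offset (UTC+02:00), 14:00 UTC + 2h = 16:00 Jorvik standard time.
The standard-time date in Jorvik, November 10, 2024, lies within the daylight-saving period (20 October 2024 – 3 March 2025), so Jorvik is on daylight time, UTC+03:00.
14:00 UTC + 3h = 17:00 Jorvik.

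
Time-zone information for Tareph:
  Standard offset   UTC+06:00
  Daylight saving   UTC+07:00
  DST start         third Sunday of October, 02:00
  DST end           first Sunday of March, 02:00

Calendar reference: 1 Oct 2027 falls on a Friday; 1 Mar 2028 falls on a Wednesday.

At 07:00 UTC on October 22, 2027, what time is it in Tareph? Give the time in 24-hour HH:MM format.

1 October 2027 is a Friday, so the first Sunday is October 3 and the third is October 17.
1 March 2028 is a Wednesday, so the first Sunday is March 5.
At the standard offset (UTC+06:00), 07:00 UTC + 6h = 13:00 Tareph standard time.
The standard-time date in Tareph, October 22, 2027, falls between 17 October 2027 and 5 March 2028, so daylight saving is in effect and Tareph is at UTC+07:00.
07:00 UTC + 7h = 14:00 local.

14:00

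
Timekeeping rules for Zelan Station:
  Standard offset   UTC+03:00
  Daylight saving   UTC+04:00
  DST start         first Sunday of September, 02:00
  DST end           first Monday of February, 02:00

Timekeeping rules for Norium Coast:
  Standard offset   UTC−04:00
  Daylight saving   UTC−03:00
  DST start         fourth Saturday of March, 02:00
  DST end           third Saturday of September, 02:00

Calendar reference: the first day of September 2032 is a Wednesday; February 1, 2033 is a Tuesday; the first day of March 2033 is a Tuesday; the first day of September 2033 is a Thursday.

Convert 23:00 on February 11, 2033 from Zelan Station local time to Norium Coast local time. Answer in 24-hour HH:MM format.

1 September 2032 is a Wednesday, so the first Sunday is September 5.
1 February 2033 is a Tuesday, so the first Monday is February 7.
February 11, 2033 is outside the daylight-saving period (5 September 2032 – 7 February 2033), so Zelan Station is on standard time, UTC+03:00.
23:00 Zelan Station − 3h = 20:00 UTC.
1 March 2033 is a Tuesday, so the first Saturday is March 5 and the fourth is March 26.
1 September 2033 is a Thursday, so the first Saturday is September 3 and the third is September 17.
At the standard offset (UTC−04:00), 20:00 UTC − 4h = 16:00 Norium Coast standard time.
The standard-time date in Norium Coast, February 11, 2033, does not fall between 26 March and 17 September, so daylight saving is not in effect and Norium Coast is at UTC−04:00.
20:00 UTC − 4h = 16:00 Norium Coast.

16:00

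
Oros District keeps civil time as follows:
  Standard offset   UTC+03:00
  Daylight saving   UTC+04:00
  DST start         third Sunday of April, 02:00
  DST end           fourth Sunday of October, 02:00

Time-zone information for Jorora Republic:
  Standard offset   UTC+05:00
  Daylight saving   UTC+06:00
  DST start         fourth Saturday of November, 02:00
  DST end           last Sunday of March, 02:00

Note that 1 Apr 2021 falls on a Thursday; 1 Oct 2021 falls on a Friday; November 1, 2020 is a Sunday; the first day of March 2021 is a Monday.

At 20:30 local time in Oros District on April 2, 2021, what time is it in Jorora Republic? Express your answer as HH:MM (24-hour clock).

22:30

1 April 2021 is a Thursday, so the first Sunday is April 4 and the third is April 18.
1 October 2021 is a Friday, so the first Sunday is October 3 and the fourth is October 24.
April 2, 2021 is outside the daylight-saving period (18 April – 24 October), so Oros District is on standard time, UTC+03:00.
20:30 Oros District − 3h = 17:30 UTC.
1 November 2020 is a Sunday, so the first Saturday is November 7 and the fourth is November 28.
1 March 2021 is a Monday, so Sundays fall on 7, 14, 21, 28; the last is March 28.
At the standard offset (UTC+05:00), 17:30 UTC + 5h = 22:30 Jorora Republic standard time.
Daylight saving runs 28 November 2020 – 28 March 2021; the standard-time date in Jorora Republic, April 2, 2021, is outside that window, so Jorora Republic is on standard time at UTC+05:00.
17:30 UTC + 5h = 22:30 Jorora Republic.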